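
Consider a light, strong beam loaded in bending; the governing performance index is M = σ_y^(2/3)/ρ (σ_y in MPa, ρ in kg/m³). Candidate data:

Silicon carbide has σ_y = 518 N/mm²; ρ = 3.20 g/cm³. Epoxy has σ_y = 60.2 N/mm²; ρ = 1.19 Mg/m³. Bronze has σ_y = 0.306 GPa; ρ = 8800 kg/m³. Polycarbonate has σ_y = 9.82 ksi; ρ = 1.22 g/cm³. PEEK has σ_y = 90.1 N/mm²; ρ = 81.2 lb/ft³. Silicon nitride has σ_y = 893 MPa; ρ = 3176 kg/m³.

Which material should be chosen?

silicon nitride

In SI units:
  silicon carbide: σ_y = 518.0 MPa, ρ = 3200 kg/m³
  epoxy: σ_y = 60.20 MPa, ρ = 1190 kg/m³
  bronze: σ_y = 306.0 MPa, ρ = 8800 kg/m³
  polycarbonate: σ_y = 67.71 MPa, ρ = 1220 kg/m³
  PEEK: σ_y = 90.10 MPa, ρ = 1301 kg/m³
  silicon nitride: σ_y = 893.0 MPa, ρ = 3176 kg/m³
  silicon nitride: M = 29.2×10⁻³
  silicon carbide: M = 20.2×10⁻³
  PEEK: M = 15.5×10⁻³
  polycarbonate: M = 13.6×10⁻³
  epoxy: M = 12.9×10⁻³
  bronze: M = 5.16×10⁻³
Highest index: silicon nitride.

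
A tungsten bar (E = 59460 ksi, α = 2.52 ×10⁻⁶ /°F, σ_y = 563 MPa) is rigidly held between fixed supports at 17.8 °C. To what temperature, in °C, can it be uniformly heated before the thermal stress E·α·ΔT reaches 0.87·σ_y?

E = 59460 ksi = 410.0 GPa.
α = 2.52×10⁻⁶/°F × 9/5 = 4.54×10⁻⁶/K.
E·α·ΔT = 489.8 MPa ⇒ ΔT = 489.8 / (410.0×10³ × 4.54×10⁻⁶) = 263.4 K.
T = 17.8 + 263.4 = 281.2 °C.

281 °C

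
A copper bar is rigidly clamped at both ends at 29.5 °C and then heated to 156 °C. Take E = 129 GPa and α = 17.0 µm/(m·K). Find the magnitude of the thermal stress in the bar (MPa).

277 MPa

ΔT = 126.5 K. Constrained thermal stress σ = E·α·ΔT = 129.0×10³ MPa × 17.0×10⁻⁶ × 126.5 = 277 MPa (compressive).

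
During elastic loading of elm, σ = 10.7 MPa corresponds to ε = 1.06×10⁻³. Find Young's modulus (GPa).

10.1 GPa

E = σ/ε = 10.7 MPa / 1.06×10⁻³ = 10090 MPa = 10.1 GPa.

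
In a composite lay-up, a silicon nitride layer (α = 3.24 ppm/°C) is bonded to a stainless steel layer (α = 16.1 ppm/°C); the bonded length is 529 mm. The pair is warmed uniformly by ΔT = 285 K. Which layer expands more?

stainless steel

α(silicon nitride) = 3.24×10⁻⁶/K vs α(stainless steel) = 16.1×10⁻⁶/K.
Higher α expands more for the same ΔT: stainless steel.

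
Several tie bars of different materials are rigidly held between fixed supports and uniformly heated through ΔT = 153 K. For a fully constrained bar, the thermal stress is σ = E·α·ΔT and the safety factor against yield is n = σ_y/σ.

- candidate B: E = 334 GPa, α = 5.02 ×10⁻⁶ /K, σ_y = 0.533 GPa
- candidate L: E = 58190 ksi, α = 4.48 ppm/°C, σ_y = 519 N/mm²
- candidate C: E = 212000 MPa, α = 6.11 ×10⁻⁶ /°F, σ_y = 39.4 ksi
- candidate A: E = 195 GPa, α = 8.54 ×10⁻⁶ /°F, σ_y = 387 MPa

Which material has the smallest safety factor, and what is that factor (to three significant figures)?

candidate C, n = 0.762

With everything in SI (GPa, ×10⁻⁶/K, MPa):
  candidate B: E = 334.0, α = 5.02, σ_y = 533.0 → σ = 257 MPa, n = 2.08
  candidate L: E = 401.2, α = 4.48, σ_y = 519.0 → σ = 275 MPa, n = 1.89
  candidate C: E = 212.0, α = 11.0, σ_y = 271.7 → σ = 357 MPa, n = 0.762
  candidate A: E = 195.0, α = 15.4, σ_y = 387.0 → σ = 459 MPa, n = 0.844
Smallest n: candidate C with n = 0.762.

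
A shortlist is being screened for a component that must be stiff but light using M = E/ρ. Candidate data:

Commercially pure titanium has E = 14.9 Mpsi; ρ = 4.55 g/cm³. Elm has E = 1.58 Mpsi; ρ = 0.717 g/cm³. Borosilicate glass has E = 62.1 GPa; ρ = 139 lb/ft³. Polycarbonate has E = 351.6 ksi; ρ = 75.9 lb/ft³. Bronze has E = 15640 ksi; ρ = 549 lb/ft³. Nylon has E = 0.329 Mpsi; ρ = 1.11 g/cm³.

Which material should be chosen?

borosilicate glass

Convert each candidate to consistent units, then evaluate M:
  commercially pure titanium: E = 102.7 GPa, ρ = 4550 kg/m³
  elm: E = 10.89 GPa, ρ = 717.0 kg/m³
  borosilicate glass: E = 62.10 GPa, ρ = 2227 kg/m³
  polycarbonate: E = 2.424 GPa, ρ = 1216 kg/m³
  bronze: E = 107.8 GPa, ρ = 8794 kg/m³
  nylon: E = 2.268 GPa, ρ = 1110 kg/m³
  borosilicate glass: M = 27.9 MN·m/kg
  commercially pure titanium: M = 22.6 MN·m/kg
  elm: M = 15.2 MN·m/kg
  bronze: M = 12.3 MN·m/kg
  nylon: M = 2.04 MN·m/kg
  polycarbonate: M = 1.99 MN·m/kg
Highest index: borosilicate glass.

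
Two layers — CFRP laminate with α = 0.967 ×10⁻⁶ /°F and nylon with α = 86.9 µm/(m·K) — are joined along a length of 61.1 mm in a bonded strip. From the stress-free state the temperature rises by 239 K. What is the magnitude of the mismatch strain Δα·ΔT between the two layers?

CFRP laminate: α = 0.967×10⁻⁶/°F × 9/5 = 1.74×10⁻⁶/K.
Δα = |1.74 − 86.9|×10⁻⁶/K = 85.2×10⁻⁶/K.
Mismatch strain = Δα·ΔT = 85.2×10⁻⁶ × 239.0 = 0.0204.

0.0204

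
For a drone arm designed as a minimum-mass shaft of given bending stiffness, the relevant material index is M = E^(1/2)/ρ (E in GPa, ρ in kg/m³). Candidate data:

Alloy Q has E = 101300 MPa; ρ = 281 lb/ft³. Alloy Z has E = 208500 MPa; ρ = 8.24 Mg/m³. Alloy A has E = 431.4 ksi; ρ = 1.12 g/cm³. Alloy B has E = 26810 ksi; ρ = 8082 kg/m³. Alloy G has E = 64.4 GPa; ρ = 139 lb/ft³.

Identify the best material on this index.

alloy G

Normalizing units and computing the index:
  alloy Q: E = 101.3 GPa, ρ = 4501 kg/m³
  alloy Z: E = 208.5 GPa, ρ = 8240 kg/m³
  alloy A: E = 2.974 GPa, ρ = 1120 kg/m³
  alloy B: E = 184.8 GPa, ρ = 8082 kg/m³
  alloy G: E = 64.40 GPa, ρ = 2227 kg/m³
  alloy G: M = 3.60×10⁻³
  alloy Q: M = 2.24×10⁻³
  alloy Z: M = 1.75×10⁻³
  alloy B: M = 1.68×10⁻³
  alloy A: M = 1.54×10⁻³
Alloy G has the largest M.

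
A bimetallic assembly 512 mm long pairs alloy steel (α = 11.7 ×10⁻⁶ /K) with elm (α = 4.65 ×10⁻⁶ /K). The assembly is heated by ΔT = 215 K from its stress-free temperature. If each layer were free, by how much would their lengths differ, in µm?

Δα = |11.7 − 4.65|×10⁻⁶/K = 7.05×10⁻⁶/K.
ΔL_mismatch = Δα·L·ΔT = 7.05×10⁻⁶ × 512.0 mm × 215.0 K = 776 µm.

776 µm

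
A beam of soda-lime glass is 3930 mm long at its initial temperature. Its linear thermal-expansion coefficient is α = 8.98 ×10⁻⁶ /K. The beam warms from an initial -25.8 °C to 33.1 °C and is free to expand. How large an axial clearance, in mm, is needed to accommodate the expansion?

ΔT = 33.1 − (-25.8) = 58.90 K.
ΔL = α·L₀·ΔT = 8.98×10⁻⁶ × 3930 mm × 58.90 K = 2.08 mm.

2.08 mm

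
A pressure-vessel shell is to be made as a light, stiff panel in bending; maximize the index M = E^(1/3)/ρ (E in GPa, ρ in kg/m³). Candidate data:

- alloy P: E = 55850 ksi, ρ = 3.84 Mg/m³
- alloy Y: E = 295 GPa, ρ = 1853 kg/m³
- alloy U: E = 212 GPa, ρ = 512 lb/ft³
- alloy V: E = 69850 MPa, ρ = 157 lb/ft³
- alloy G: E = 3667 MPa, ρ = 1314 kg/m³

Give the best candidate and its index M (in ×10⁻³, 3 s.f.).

alloy Y, M = 3.59×10⁻³

After converting to SI:
  alloy P: E = 385.1 GPa, ρ = 3840 kg/m³
  alloy Y: E = 295.0 GPa, ρ = 1853 kg/m³
  alloy U: E = 212.0 GPa, ρ = 8201 kg/m³
  alloy V: E = 69.85 GPa, ρ = 2515 kg/m³
  alloy G: E = 3.667 GPa, ρ = 1314 kg/m³
  alloy Y: M = 3.59×10⁻³
  alloy P: M = 1.89×10⁻³
  alloy V: M = 1.64×10⁻³
  alloy G: M = 1.17×10⁻³
  alloy U: M = 0.727×10⁻³
The maximum is for alloy Y.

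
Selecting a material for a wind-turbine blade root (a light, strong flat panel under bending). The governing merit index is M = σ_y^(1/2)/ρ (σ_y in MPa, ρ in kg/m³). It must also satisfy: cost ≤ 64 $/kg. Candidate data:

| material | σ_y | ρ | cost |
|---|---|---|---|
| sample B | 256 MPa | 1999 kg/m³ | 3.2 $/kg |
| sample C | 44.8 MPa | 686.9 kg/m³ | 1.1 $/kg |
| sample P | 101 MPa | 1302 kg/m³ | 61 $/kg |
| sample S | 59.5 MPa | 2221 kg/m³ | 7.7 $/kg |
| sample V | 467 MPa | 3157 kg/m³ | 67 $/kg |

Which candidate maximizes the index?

sample C

Screen on constraints: cost ≤ 64 $/kg. Survivors: sample B, sample C, sample P, sample S.
Evaluate M for each candidate:
  sample C: M = 9.74×10⁻³
  sample B: M = 8.00×10⁻³
  sample P: M = 7.72×10⁻³
  sample S: M = 3.47×10⁻³
Highest index: sample C.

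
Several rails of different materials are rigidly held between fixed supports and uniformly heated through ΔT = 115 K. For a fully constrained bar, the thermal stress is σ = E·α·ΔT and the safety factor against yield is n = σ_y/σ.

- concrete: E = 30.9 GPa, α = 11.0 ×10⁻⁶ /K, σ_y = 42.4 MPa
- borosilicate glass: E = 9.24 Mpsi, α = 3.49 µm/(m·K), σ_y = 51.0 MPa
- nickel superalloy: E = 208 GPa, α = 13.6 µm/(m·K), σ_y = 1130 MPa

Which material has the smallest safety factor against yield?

In consistent units (E in GPa, α in ×10⁻⁶/K, σ_y in MPa):
  concrete: E = 30.90, α = 11.0, σ_y = 42.40 → σ = 39.1 MPa, n = 1.08
  borosilicate glass: E = 63.71, α = 3.49, σ_y = 51.00 → σ = 25.6 MPa, n = 1.99
  nickel superalloy: E = 208.0, α = 13.6, σ_y = 1130 → σ = 325 MPa, n = 3.47
The minimum is concrete at n = 1.08.

concrete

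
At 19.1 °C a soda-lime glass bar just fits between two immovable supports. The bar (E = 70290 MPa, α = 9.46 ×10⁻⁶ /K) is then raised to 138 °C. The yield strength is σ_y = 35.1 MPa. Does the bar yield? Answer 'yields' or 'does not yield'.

E = 70290 MPa = 70.29 GPa.
ΔT = 118.9 K. Constrained thermal stress σ = E·α·ΔT = 70.29×10³ MPa × 9.46×10⁻⁶ × 118.9 = 79.1 MPa (compressive).
Compare to σ_y = 35.1 MPa: σ ≥ σ_y, so it yields.

yields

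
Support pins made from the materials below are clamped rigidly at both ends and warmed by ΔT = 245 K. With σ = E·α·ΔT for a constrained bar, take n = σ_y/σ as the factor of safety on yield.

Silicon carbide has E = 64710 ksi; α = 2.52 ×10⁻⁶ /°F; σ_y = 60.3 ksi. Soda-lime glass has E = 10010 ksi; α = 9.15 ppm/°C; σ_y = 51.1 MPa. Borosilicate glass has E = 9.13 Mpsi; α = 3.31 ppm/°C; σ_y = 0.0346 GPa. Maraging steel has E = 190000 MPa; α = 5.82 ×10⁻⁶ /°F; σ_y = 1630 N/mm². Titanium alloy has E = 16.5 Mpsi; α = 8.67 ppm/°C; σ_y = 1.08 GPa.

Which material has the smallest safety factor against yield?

soda-lime glass

Converting E to GPa, α to ×10⁻⁶/K, σ_y to MPa, then σ and n for each:
  silicon carbide: E = 446.2, α = 4.54, σ_y = 415.8 → σ = 496 MPa, n = 0.839
  soda-lime glass: E = 69.02, α = 9.15, σ_y = 51.10 → σ = 155 MPa, n = 0.330
  borosilicate glass: E = 62.95, α = 3.31, σ_y = 34.60 → σ = 51.0 MPa, n = 0.678
  maraging steel: E = 190.0, α = 10.5, σ_y = 1630 → σ = 488 MPa, n = 3.34
  titanium alloy: E = 113.8, α = 8.67, σ_y = 1080 → σ = 242 MPa, n = 4.47
The minimum is soda-lime glass at n = 0.330.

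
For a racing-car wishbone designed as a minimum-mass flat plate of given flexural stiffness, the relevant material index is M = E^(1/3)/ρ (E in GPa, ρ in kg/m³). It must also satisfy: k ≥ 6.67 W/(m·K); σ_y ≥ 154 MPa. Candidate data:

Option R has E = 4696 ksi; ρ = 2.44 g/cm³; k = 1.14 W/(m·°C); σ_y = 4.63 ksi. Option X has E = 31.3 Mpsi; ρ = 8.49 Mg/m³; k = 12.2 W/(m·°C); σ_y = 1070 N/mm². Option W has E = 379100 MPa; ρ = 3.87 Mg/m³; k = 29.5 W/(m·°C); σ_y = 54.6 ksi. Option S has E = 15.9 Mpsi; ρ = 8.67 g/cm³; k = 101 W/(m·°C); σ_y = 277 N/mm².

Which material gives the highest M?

option W

Screen on constraints: k ≥ 6.67 W/(m·K); σ_y ≥ 154 MPa. Survivors: option X, option W, option S.
After converting to SI:
  option X: E = 215.8 GPa, ρ = 8490 kg/m³
  option W: E = 379.1 GPa, ρ = 3870 kg/m³
  option S: E = 109.6 GPa, ρ = 8670 kg/m³
  option W: M = 1.87×10⁻³
  option X: M = 0.707×10⁻³
  option S: M = 0.552×10⁻³
Option W ranks first.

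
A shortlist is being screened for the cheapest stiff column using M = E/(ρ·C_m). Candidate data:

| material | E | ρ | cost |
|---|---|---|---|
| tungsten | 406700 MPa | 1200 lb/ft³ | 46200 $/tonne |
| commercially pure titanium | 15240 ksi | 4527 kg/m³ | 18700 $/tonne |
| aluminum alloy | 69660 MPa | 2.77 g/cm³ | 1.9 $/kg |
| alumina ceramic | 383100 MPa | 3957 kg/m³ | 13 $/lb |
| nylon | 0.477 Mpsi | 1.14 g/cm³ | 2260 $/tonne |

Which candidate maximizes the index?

aluminum alloy

Convert each candidate to consistent units, then evaluate M:
  tungsten: E = 406.7 GPa, ρ = 19220 kg/m³, cost = 46.20 $/kg
  commercially pure titanium: E = 105.1 GPa, ρ = 4527 kg/m³, cost = 18.70 $/kg
  aluminum alloy: E = 69.66 GPa, ρ = 2770 kg/m³, cost = 1.900 $/kg
  alumina ceramic: E = 383.1 GPa, ρ = 3957 kg/m³, cost = 28.66 $/kg
  nylon: E = 3.289 GPa, ρ = 1140 kg/m³, cost = 2.260 $/kg
  aluminum alloy: M = 13.2 MN·m per $
  alumina ceramic: M = 3.38 MN·m per $
  nylon: M = 1.28 MN·m per $
  commercially pure titanium: M = 1.24 MN·m per $
  tungsten: M = 0.458 MN·m per $
The maximum is for aluminum alloy.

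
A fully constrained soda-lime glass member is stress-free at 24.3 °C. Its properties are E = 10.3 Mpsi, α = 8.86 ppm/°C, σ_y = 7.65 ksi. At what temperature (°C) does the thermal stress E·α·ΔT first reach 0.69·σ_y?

E = 10.3 Mpsi = 71.02 GPa.
σ_y = 7.65 ksi = 52.74 MPa.
E·α·ΔT = 36.39 MPa ⇒ ΔT = 36.39 / (71.02×10³ × 8.86×10⁻⁶) = 57.84 K.
T = 24.3 + 57.84 = 82.14 °C.

82.1 °C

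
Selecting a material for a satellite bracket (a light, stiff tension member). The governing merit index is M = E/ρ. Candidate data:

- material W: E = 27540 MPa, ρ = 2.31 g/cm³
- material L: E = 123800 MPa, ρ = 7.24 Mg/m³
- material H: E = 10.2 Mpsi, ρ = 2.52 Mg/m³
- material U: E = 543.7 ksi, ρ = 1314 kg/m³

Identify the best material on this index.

Normalizing units and computing the index:
  material W: E = 27.54 GPa, ρ = 2310 kg/m³
  material L: E = 123.8 GPa, ρ = 7240 kg/m³
  material H: E = 70.33 GPa, ρ = 2520 kg/m³
  material U: E = 3.749 GPa, ρ = 1314 kg/m³
  material H: M = 27.9 MN·m/kg
  material L: M = 17.1 MN·m/kg
  material W: M = 11.9 MN·m/kg
  material U: M = 2.85 MN·m/kg
Material H ranks first.

material H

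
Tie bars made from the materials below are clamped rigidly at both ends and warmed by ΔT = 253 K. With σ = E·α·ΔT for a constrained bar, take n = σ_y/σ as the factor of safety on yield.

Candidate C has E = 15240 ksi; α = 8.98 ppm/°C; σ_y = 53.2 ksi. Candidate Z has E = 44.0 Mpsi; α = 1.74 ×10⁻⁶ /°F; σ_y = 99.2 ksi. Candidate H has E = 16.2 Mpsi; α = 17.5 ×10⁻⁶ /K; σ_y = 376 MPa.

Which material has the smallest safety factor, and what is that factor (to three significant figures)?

Converting E to GPa, α to ×10⁻⁶/K, σ_y to MPa, then σ and n for each:
  candidate C: E = 105.1, α = 8.98, σ_y = 366.8 → σ = 239 MPa, n = 1.54
  candidate Z: E = 303.4, α = 3.13, σ_y = 684.0 → σ = 240 MPa, n = 2.85
  candidate H: E = 111.7, α = 17.5, σ_y = 376.0 → σ = 495 MPa, n = 0.760
The minimum is candidate H at n = 0.760.

candidate H, n = 0.760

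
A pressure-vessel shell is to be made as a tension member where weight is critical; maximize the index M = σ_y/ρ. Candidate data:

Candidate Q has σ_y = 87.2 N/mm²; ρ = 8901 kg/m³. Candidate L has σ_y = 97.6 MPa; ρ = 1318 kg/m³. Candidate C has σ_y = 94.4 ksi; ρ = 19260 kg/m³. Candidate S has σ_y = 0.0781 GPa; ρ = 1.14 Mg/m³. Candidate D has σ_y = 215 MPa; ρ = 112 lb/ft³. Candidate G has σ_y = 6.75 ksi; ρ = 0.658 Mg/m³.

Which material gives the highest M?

In SI units:
  candidate Q: σ_y = 87.20 MPa, ρ = 8901 kg/m³
  candidate L: σ_y = 97.60 MPa, ρ = 1318 kg/m³
  candidate C: σ_y = 650.9 MPa, ρ = 19260 kg/m³
  candidate S: σ_y = 78.10 MPa, ρ = 1140 kg/m³
  candidate D: σ_y = 215.0 MPa, ρ = 1794 kg/m³
  candidate G: σ_y = 46.54 MPa, ρ = 658.0 kg/m³
  candidate D: M = 120 kN·m/kg
  candidate L: M = 74.1 kN·m/kg
  candidate G: M = 70.7 kN·m/kg
  candidate S: M = 68.5 kN·m/kg
  candidate C: M = 33.8 kN·m/kg
  candidate Q: M = 9.80 kN·m/kg
Candidate D ranks first.

candidate D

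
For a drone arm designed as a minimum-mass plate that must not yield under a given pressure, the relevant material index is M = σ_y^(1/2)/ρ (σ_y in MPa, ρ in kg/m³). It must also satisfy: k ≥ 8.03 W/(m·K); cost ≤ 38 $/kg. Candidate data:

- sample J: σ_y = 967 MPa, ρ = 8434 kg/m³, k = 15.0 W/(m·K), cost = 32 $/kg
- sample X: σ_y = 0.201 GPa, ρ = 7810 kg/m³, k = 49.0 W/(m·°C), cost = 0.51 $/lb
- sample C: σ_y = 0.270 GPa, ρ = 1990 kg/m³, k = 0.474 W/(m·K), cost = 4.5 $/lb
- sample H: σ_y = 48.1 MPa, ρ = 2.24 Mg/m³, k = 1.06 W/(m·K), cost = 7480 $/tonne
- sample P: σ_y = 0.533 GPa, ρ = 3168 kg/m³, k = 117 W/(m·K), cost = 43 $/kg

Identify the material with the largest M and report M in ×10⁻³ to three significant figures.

Screen on constraints: k ≥ 8.03 W/(m·K); cost ≤ 38 $/kg. Survivors: sample J, sample X.
Putting every candidate on a common basis:
  sample J: σ_y = 967.0 MPa, ρ = 8434 kg/m³
  sample X: σ_y = 201.0 MPa, ρ = 7810 kg/m³
  sample J: M = 3.69×10⁻³
  sample X: M = 1.82×10⁻³
Sample J ranks first.

sample J, M = 3.69×10⁻³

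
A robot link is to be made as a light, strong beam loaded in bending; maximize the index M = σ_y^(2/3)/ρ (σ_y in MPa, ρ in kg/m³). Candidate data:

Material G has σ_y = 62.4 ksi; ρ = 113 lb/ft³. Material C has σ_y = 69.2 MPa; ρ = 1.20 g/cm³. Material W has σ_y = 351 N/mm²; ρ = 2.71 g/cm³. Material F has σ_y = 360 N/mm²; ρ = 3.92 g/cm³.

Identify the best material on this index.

In SI units:
  material G: σ_y = 430.2 MPa, ρ = 1810 kg/m³
  material C: σ_y = 69.20 MPa, ρ = 1200 kg/m³
  material W: σ_y = 351.0 MPa, ρ = 2710 kg/m³
  material F: σ_y = 360.0 MPa, ρ = 3920 kg/m³
  material G: M = 31.5×10⁻³
  material W: M = 18.4×10⁻³
  material C: M = 14.0×10⁻³
  material F: M = 12.9×10⁻³
The maximum is for material G.

material G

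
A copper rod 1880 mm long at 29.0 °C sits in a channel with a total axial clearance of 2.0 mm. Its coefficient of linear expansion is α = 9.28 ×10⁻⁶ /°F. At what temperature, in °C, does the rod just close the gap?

α = 9.28×10⁻⁶/°F × 9/5 = 16.7×10⁻⁶/K.
α·L₀·ΔT = 2.0 mm ⇒ ΔT = 2.0 / (16.7×10⁻⁶ × 1880.0) = 63.69 K.
T = 29.0 + 63.69 = 92.69 °C.

92.7 °C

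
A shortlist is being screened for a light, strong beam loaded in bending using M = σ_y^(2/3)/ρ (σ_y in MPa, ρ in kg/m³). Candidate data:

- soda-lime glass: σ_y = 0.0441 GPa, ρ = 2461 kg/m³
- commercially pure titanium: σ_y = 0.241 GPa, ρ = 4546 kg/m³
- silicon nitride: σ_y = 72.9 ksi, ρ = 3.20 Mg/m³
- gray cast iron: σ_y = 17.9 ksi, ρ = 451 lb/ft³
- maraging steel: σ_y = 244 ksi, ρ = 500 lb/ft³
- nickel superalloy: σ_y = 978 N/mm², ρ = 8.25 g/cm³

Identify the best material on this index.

silicon nitride

Putting every candidate on a common basis:
  soda-lime glass: σ_y = 44.10 MPa, ρ = 2461 kg/m³
  commercially pure titanium: σ_y = 241.0 MPa, ρ = 4546 kg/m³
  silicon nitride: σ_y = 502.6 MPa, ρ = 3200 kg/m³
  gray cast iron: σ_y = 123.4 MPa, ρ = 7224 kg/m³
  maraging steel: σ_y = 1682 MPa, ρ = 8009 kg/m³
  nickel superalloy: σ_y = 978.0 MPa, ρ = 8250 kg/m³
  silicon nitride: M = 19.8×10⁻³
  maraging steel: M = 17.7×10⁻³
  nickel superalloy: M = 11.9×10⁻³
  commercially pure titanium: M = 8.52×10⁻³
  soda-lime glass: M = 5.07×10⁻³
  gray cast iron: M = 3.43×10⁻³
Highest index: silicon nitride.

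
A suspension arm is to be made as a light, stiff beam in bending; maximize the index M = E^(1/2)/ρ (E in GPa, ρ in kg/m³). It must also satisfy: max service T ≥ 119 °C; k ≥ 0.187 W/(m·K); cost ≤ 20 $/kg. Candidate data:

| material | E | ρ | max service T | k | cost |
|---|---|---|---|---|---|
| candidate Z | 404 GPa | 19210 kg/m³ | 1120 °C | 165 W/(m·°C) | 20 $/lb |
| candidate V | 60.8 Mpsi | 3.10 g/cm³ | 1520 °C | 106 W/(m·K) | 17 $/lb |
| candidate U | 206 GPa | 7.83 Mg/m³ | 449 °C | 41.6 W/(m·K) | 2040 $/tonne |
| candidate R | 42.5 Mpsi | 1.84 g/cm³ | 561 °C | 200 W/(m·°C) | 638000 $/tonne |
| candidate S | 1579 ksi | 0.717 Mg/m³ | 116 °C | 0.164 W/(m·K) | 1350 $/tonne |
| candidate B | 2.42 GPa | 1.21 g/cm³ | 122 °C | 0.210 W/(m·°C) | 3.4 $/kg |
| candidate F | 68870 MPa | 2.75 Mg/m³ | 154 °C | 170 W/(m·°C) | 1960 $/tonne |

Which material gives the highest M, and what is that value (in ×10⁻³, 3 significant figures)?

Screen on constraints: max service T ≥ 119 °C; k ≥ 0.187 W/(m·K); cost ≤ 20 $/kg. Survivors: candidate U, candidate B, candidate F.
Convert each candidate to consistent units, then evaluate M:
  candidate U: E = 206.0 GPa, ρ = 7830 kg/m³
  candidate B: E = 2.420 GPa, ρ = 1210 kg/m³
  candidate F: E = 68.87 GPa, ρ = 2750 kg/m³
  candidate F: M = 3.02×10⁻³
  candidate U: M = 1.83×10⁻³
  candidate B: M = 1.29×10⁻³
Highest index: candidate F.

candidate F, M = 3.02×10⁻³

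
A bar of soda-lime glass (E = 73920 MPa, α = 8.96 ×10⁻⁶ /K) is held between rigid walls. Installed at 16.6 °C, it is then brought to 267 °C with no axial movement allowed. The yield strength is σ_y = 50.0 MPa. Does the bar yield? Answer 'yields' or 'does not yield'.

yields

E = 73920 MPa = 73.92 GPa.
ΔT = 250.4 K. Constrained thermal stress σ = E·α·ΔT = 73.92×10³ MPa × 8.96×10⁻⁶ × 250.4 = 166 MPa (compressive).
Compare to σ_y = 50.0 MPa: σ ≥ σ_y, so it yields.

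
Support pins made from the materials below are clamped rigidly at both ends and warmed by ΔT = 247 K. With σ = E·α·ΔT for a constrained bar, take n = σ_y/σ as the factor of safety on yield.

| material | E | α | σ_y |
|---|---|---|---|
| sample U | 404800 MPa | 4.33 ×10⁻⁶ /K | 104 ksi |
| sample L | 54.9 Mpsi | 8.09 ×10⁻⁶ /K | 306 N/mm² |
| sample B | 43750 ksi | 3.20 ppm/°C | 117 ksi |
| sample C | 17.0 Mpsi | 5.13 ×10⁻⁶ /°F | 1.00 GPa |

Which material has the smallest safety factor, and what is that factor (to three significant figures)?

sample L, n = 0.405

In consistent units (E in GPa, α in ×10⁻⁶/K, σ_y in MPa):
  sample U: E = 404.8, α = 4.33, σ_y = 717.1 → σ = 433 MPa, n = 1.66
  sample L: E = 378.5, α = 8.09, σ_y = 306.0 → σ = 756 MPa, n = 0.405
  sample B: E = 301.6, α = 3.20, σ_y = 806.7 → σ = 238 MPa, n = 3.38
  sample C: E = 117.2, α = 9.23, σ_y = 1000 → σ = 267 MPa, n = 3.74
The minimum is sample L at n = 0.405.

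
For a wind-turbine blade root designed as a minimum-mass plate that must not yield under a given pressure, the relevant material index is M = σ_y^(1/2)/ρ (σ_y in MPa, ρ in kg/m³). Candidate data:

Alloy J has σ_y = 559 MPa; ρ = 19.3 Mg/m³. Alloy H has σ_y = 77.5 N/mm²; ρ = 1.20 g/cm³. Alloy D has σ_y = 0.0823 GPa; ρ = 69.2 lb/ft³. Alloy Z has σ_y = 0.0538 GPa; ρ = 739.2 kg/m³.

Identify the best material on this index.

alloy Z

After converting to SI:
  alloy J: σ_y = 559.0 MPa, ρ = 19300 kg/m³
  alloy H: σ_y = 77.50 MPa, ρ = 1200 kg/m³
  alloy D: σ_y = 82.30 MPa, ρ = 1108 kg/m³
  alloy Z: σ_y = 53.80 MPa, ρ = 739.2 kg/m³
  alloy Z: M = 9.92×10⁻³
  alloy D: M = 8.18×10⁻³
  alloy H: M = 7.34×10⁻³
  alloy J: M = 1.23×10⁻³
Alloy Z has the largest M.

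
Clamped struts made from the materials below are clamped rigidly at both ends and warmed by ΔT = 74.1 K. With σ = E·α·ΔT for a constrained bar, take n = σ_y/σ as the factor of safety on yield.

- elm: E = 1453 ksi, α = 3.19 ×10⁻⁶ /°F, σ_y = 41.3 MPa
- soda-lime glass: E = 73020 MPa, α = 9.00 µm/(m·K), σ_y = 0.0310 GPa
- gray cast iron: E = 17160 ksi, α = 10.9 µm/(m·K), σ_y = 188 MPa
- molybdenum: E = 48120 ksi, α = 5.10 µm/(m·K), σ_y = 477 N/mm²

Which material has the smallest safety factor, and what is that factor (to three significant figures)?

soda-lime glass, n = 0.637

Per material, after unit conversion:
  elm: E = 10.02, α = 5.74, σ_y = 41.30 → σ = 4.26 MPa, n = 9.69
  soda-lime glass: E = 73.02, α = 9.00, σ_y = 31.00 → σ = 48.7 MPa, n = 0.637
  gray cast iron: E = 118.3, α = 10.9, σ_y = 188.0 → σ = 95.6 MPa, n = 1.97
  molybdenum: E = 331.8, α = 5.10, σ_y = 477.0 → σ = 125 MPa, n = 3.80
The minimum is soda-lime glass at n = 0.637.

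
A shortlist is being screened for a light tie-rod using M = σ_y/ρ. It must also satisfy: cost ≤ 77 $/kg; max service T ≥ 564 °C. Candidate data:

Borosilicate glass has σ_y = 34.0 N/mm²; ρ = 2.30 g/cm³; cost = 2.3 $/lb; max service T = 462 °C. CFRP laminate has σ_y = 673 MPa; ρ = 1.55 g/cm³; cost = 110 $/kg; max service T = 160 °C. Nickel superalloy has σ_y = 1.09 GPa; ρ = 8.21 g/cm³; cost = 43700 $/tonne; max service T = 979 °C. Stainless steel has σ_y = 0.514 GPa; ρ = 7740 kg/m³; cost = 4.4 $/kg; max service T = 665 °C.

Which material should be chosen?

nickel superalloy

Screen on constraints: cost ≤ 77 $/kg; max service T ≥ 564 °C. Survivors: nickel superalloy, stainless steel.
Putting every candidate on a common basis:
  nickel superalloy: σ_y = 1090 MPa, ρ = 8210 kg/m³
  stainless steel: σ_y = 514.0 MPa, ρ = 7740 kg/m³
  nickel superalloy: M = 133 kN·m/kg
  stainless steel: M = 66.4 kN·m/kg
Highest index: nickel superalloy.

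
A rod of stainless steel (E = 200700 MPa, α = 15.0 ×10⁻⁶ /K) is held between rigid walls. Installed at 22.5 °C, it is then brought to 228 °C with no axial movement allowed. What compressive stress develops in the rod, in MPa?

E = 200700 MPa = 200.7 GPa.
ΔT = 205.5 K. Constrained thermal stress σ = E·α·ΔT = 200.7×10³ MPa × 15.0×10⁻⁶ × 205.5 = 619 MPa (compressive).

619 MPa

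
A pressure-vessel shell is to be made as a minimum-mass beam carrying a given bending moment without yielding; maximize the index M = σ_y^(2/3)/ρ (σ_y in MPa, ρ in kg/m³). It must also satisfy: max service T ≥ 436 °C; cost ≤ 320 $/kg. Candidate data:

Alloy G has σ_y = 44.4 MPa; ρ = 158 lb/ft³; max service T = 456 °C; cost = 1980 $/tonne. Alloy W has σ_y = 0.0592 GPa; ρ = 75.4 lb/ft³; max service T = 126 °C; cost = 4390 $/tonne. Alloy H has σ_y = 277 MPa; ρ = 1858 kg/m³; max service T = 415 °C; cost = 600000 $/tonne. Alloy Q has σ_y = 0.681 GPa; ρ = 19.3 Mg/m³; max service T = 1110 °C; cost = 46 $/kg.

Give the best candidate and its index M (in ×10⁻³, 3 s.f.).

Screen on constraints: max service T ≥ 436 °C; cost ≤ 320 $/kg. Survivors: alloy G, alloy Q.
Normalizing units and computing the index:
  alloy G: σ_y = 44.40 MPa, ρ = 2531 kg/m³
  alloy Q: σ_y = 681.0 MPa, ρ = 19300 kg/m³
  alloy G: M = 4.95×10⁻³
  alloy Q: M = 4.01×10⁻³
Alloy G ranks first.

alloy G, M = 4.95×10⁻³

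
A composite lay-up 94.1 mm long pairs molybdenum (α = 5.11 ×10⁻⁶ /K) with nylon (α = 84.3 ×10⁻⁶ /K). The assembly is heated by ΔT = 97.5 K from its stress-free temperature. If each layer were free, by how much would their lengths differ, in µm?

727 µm

Δα = |5.11 − 84.3|×10⁻⁶/K = 79.2×10⁻⁶/K.
ΔL_mismatch = Δα·L·ΔT = 79.2×10⁻⁶ × 94.1 mm × 97.5 K = 727 µm.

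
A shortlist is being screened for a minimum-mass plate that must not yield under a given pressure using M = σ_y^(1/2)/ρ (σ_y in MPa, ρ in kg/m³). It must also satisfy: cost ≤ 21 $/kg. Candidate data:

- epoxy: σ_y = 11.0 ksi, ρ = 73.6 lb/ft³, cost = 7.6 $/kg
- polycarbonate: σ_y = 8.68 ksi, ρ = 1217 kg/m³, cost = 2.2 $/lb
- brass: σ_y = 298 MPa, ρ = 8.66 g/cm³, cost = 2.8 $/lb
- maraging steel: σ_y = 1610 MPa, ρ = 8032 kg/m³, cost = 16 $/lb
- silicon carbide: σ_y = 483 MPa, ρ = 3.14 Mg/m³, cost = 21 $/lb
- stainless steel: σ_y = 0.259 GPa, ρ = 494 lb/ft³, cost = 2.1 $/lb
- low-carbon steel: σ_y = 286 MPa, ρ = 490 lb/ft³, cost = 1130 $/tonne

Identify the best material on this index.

Screen on constraints: cost ≤ 21 $/kg. Survivors: epoxy, polycarbonate, brass, stainless steel, low-carbon steel.
Convert each candidate to consistent units, then evaluate M:
  epoxy: σ_y = 75.84 MPa, ρ = 1179 kg/m³
  polycarbonate: σ_y = 59.85 MPa, ρ = 1217 kg/m³
  brass: σ_y = 298.0 MPa, ρ = 8660 kg/m³
  stainless steel: σ_y = 259.0 MPa, ρ = 7913 kg/m³
  low-carbon steel: σ_y = 286.0 MPa, ρ = 7849 kg/m³
  epoxy: M = 7.39×10⁻³
  polycarbonate: M = 6.36×10⁻³
  low-carbon steel: M = 2.15×10⁻³
  stainless steel: M = 2.03×10⁻³
  brass: M = 1.99×10⁻³
Highest index: epoxy.

epoxy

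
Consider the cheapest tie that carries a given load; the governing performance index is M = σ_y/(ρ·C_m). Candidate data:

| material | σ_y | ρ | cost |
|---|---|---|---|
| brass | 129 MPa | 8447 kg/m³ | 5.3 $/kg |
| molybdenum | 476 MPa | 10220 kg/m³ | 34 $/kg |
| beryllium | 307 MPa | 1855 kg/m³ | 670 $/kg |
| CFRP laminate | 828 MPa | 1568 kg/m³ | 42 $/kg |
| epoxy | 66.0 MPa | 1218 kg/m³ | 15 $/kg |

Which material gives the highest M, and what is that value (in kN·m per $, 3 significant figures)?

Evaluate M for each candidate:
  CFRP laminate: M = 12.6 kN·m per $
  epoxy: M = 3.61 kN·m per $
  brass: M = 2.88 kN·m per $
  molybdenum: M = 1.37 kN·m per $
  beryllium: M = 0.247 kN·m per $
CFRP laminate has the largest M.

CFRP laminate, M = 12.6 kN·m per $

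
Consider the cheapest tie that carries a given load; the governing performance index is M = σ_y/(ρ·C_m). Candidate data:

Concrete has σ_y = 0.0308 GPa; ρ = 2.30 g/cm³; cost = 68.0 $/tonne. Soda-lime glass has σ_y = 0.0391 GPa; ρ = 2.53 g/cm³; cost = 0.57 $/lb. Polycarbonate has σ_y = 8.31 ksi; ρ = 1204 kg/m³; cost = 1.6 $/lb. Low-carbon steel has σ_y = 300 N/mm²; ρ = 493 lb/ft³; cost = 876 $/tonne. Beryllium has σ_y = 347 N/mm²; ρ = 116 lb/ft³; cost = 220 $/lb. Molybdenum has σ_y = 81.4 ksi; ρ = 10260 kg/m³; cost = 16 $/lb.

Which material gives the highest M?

concrete

Convert each candidate to consistent units, then evaluate M:
  concrete: σ_y = 30.80 MPa, ρ = 2300 kg/m³, cost = 0.06800 $/kg
  soda-lime glass: σ_y = 39.10 MPa, ρ = 2530 kg/m³, cost = 1.257 $/kg
  polycarbonate: σ_y = 57.30 MPa, ρ = 1204 kg/m³, cost = 3.527 $/kg
  low-carbon steel: σ_y = 300.0 MPa, ρ = 7897 kg/m³, cost = 0.8760 $/kg
  beryllium: σ_y = 347.0 MPa, ρ = 1858 kg/m³, cost = 485.0 $/kg
  molybdenum: σ_y = 561.2 MPa, ρ = 10260 kg/m³, cost = 35.27 $/kg
  concrete: M = 197 kN·m per $
  low-carbon steel: M = 43.4 kN·m per $
  polycarbonate: M = 13.5 kN·m per $
  soda-lime glass: M = 12.3 kN·m per $
  molybdenum: M = 1.55 kN·m per $
  beryllium: M = 0.385 kN·m per $
Concrete ranks first.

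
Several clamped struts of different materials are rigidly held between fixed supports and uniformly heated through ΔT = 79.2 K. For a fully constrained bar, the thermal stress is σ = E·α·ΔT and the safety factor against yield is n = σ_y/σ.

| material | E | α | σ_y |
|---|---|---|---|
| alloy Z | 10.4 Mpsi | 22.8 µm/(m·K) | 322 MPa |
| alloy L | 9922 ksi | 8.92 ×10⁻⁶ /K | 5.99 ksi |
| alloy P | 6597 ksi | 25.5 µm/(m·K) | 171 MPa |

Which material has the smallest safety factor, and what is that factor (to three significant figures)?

In consistent units (E in GPa, α in ×10⁻⁶/K, σ_y in MPa):
  alloy Z: E = 71.71, α = 22.8, σ_y = 322.0 → σ = 129 MPa, n = 2.49
  alloy L: E = 68.41, α = 8.92, σ_y = 41.30 → σ = 48.3 MPa, n = 0.855
  alloy P: E = 45.48, α = 25.5, σ_y = 171.0 → σ = 91.9 MPa, n = 1.86
The minimum is alloy L at n = 0.855.

alloy L, n = 0.855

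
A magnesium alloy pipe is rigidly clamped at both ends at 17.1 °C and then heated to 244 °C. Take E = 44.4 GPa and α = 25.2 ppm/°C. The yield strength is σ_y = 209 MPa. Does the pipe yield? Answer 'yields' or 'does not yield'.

ΔT = 226.9 K. Constrained thermal stress σ = E·α·ΔT = 44.40×10³ MPa × 25.2×10⁻⁶ × 226.9 = 254 MPa (compressive).
Compare to σ_y = 209 MPa: σ ≥ σ_y, so it yields.

yields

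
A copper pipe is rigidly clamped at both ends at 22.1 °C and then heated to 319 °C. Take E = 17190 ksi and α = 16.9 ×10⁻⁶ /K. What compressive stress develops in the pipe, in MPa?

595 MPa

E = 17190 ksi = 118.5 GPa.
ΔT = 296.9 K. Constrained thermal stress σ = E·α·ΔT = 118.5×10³ MPa × 16.9×10⁻⁶ × 296.9 = 595 MPa (compressive).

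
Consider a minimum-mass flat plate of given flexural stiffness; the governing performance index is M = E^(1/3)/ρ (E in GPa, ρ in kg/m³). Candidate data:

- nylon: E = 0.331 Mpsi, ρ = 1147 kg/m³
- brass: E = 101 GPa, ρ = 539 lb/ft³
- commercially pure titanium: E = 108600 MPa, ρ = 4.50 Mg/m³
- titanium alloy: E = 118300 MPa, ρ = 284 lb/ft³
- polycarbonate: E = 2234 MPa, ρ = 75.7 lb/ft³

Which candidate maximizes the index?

nylon

Convert each candidate to consistent units, then evaluate M:
  nylon: E = 2.282 GPa, ρ = 1147 kg/m³
  brass: E = 101.0 GPa, ρ = 8634 kg/m³
  commercially pure titanium: E = 108.6 GPa, ρ = 4500 kg/m³
  titanium alloy: E = 118.3 GPa, ρ = 4549 kg/m³
  polycarbonate: E = 2.234 GPa, ρ = 1213 kg/m³
  nylon: M = 1.15×10⁻³
  titanium alloy: M = 1.08×10⁻³
  polycarbonate: M = 1.08×10⁻³
  commercially pure titanium: M = 1.06×10⁻³
  brass: M = 0.539×10⁻³
Nylon ranks first.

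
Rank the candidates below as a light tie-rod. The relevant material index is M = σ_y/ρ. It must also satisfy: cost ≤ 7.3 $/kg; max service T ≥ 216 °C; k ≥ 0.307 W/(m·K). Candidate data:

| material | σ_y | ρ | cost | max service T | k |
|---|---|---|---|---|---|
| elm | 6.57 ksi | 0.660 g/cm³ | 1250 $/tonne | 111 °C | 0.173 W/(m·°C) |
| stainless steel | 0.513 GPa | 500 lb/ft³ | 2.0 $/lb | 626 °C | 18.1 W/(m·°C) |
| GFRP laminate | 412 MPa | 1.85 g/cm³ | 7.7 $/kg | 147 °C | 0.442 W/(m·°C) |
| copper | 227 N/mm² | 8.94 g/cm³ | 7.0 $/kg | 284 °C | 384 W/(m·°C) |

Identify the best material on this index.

stainless steel

Screen on constraints: cost ≤ 7.3 $/kg; max service T ≥ 216 °C; k ≥ 0.307 W/(m·K). Survivors: stainless steel, copper.
In SI units:
  stainless steel: σ_y = 513.0 MPa, ρ = 8009 kg/m³
  copper: σ_y = 227.0 MPa, ρ = 8940 kg/m³
  stainless steel: M = 64.1 kN·m/kg
  copper: M = 25.4 kN·m/kg
Highest index: stainless steel.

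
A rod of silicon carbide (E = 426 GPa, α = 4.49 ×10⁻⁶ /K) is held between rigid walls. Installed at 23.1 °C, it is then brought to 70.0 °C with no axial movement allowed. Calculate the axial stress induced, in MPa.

ΔT = 46.90 K. Constrained thermal stress σ = E·α·ΔT = 426.0×10³ MPa × 4.49×10⁻⁶ × 46.90 = 89.7 MPa (compressive).

89.7 MPa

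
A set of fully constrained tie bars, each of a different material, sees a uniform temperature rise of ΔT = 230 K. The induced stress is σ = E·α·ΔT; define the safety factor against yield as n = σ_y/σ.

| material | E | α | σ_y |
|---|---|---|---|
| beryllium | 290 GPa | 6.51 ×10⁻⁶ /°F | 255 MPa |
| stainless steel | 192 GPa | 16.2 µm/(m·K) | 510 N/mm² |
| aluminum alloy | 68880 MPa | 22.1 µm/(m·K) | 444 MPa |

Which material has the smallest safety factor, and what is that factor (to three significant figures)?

Per material, after unit conversion:
  beryllium: E = 290.0, α = 11.7, σ_y = 255.0 → σ = 782 MPa, n = 0.326
  stainless steel: E = 192.0, α = 16.2, σ_y = 510.0 → σ = 715 MPa, n = 0.713
  aluminum alloy: E = 68.88, α = 22.1, σ_y = 444.0 → σ = 350 MPa, n = 1.27
Smallest n: beryllium with n = 0.326.

beryllium, n = 0.326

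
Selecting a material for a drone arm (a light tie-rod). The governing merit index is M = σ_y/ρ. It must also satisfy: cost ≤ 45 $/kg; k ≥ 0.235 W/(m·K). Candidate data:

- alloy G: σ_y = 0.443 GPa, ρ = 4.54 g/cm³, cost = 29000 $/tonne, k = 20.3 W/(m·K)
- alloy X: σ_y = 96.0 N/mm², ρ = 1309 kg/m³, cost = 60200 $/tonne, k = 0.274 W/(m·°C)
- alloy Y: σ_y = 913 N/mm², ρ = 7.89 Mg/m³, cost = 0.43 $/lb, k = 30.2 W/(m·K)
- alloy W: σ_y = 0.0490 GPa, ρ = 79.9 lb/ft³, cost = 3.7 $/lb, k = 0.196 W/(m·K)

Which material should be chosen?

alloy Y

Screen on constraints: cost ≤ 45 $/kg; k ≥ 0.235 W/(m·K). Survivors: alloy G, alloy Y.
After converting to SI:
  alloy G: σ_y = 443.0 MPa, ρ = 4540 kg/m³
  alloy Y: σ_y = 913.0 MPa, ρ = 7890 kg/m³
  alloy Y: M = 116 kN·m/kg
  alloy G: M = 97.6 kN·m/kg
Highest index: alloy Y.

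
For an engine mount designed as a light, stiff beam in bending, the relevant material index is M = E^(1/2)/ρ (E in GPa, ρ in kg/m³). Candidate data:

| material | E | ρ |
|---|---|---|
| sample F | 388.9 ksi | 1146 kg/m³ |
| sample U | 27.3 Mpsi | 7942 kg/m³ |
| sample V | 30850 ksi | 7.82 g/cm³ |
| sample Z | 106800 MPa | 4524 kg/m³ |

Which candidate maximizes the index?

In SI units:
  sample F: E = 2.681 GPa, ρ = 1146 kg/m³
  sample U: E = 188.2 GPa, ρ = 7942 kg/m³
  sample V: E = 212.7 GPa, ρ = 7820 kg/m³
  sample Z: E = 106.8 GPa, ρ = 4524 kg/m³
  sample Z: M = 2.28×10⁻³
  sample V: M = 1.87×10⁻³
  sample U: M = 1.73×10⁻³
  sample F: M = 1.43×10⁻³
Sample Z has the largest M.

sample Z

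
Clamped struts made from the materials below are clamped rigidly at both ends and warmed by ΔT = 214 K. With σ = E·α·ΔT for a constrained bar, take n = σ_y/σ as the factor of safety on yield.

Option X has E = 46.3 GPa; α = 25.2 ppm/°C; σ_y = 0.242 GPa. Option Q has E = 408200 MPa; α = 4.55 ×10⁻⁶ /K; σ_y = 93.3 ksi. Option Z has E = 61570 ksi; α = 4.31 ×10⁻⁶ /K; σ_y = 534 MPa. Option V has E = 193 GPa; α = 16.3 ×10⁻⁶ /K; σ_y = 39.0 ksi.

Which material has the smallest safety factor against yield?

Per material, after unit conversion:
  option X: E = 46.30, α = 25.2, σ_y = 242.0 → σ = 250 MPa, n = 0.969
  option Q: E = 408.2, α = 4.55, σ_y = 643.3 → σ = 397 MPa, n = 1.62
  option Z: E = 424.5, α = 4.31, σ_y = 534.0 → σ = 392 MPa, n = 1.36
  option V: E = 193.0, α = 16.3, σ_y = 268.9 → σ = 673 MPa, n = 0.399
The minimum is option V at n = 0.399.

option V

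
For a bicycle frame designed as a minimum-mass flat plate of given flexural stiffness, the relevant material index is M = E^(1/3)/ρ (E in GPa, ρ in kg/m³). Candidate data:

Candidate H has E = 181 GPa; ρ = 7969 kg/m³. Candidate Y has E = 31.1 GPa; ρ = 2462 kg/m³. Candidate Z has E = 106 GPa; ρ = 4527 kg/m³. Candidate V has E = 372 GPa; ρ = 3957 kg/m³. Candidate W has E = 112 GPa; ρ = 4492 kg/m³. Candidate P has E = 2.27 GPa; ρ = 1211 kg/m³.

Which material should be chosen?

Evaluate M for each candidate:
  candidate V: M = 1.82×10⁻³
  candidate Y: M = 1.28×10⁻³
  candidate P: M = 1.09×10⁻³
  candidate W: M = 1.07×10⁻³
  candidate Z: M = 1.05×10⁻³
  candidate H: M = 0.710×10⁻³
The maximum is for candidate V.

candidate V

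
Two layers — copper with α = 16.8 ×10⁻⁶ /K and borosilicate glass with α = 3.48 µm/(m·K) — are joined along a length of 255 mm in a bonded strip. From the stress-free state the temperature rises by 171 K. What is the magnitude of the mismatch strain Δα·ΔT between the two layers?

Δα = |16.8 − 3.48|×10⁻⁶/K = 13.3×10⁻⁶/K.
Mismatch strain = Δα·ΔT = 13.3×10⁻⁶ × 171.0 = 2.28×10⁻³.

2.28×10⁻³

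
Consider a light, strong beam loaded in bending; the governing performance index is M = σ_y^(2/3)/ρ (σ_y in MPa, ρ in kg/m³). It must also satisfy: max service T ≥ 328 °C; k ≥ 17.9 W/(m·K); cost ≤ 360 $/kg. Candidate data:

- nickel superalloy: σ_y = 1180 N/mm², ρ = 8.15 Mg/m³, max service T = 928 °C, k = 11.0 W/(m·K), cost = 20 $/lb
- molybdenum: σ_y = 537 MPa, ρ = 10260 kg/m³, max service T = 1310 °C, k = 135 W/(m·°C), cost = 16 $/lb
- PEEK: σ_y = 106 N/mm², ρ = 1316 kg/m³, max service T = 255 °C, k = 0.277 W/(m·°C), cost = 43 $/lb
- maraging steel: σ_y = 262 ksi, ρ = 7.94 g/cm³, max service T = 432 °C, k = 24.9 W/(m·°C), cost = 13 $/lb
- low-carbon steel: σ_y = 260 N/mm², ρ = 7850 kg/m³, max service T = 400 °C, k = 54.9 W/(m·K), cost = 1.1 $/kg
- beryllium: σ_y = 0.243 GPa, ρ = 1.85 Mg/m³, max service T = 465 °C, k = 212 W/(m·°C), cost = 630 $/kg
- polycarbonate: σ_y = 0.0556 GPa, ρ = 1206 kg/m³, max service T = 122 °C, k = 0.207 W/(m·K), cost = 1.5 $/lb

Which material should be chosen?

maraging steel

Screen on constraints: max service T ≥ 328 °C; k ≥ 17.9 W/(m·K); cost ≤ 360 $/kg. Survivors: molybdenum, maraging steel, low-carbon steel.
Putting every candidate on a common basis:
  molybdenum: σ_y = 537.0 MPa, ρ = 10260 kg/m³
  maraging steel: σ_y = 1806 MPa, ρ = 7940 kg/m³
  low-carbon steel: σ_y = 260.0 MPa, ρ = 7850 kg/m³
  maraging steel: M = 18.7×10⁻³
  molybdenum: M = 6.44×10⁻³
  low-carbon steel: M = 5.19×10⁻³
The maximum is for maraging steel.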